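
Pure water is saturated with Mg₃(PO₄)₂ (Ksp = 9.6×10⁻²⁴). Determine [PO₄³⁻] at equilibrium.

Mg₃(PO₄)₂(s) ⇌ 3 Mg²⁺(aq) + 2 PO₄³⁻(aq)
Let s be the molar solubility. Then [Mg²⁺] = 3s and [PO₄³⁻] = 2s.
Ksp = [Mg²⁺]^3[PO₄³⁻]^2 = (3s)^3 · (2s)^2 = 108s^5 = 9.6×10⁻²⁴
s = 9.8×10⁻⁶ mol/L
[PO₄³⁻] = 2s = 2.0×10⁻⁵ mol/L

2.0×10⁻⁵ M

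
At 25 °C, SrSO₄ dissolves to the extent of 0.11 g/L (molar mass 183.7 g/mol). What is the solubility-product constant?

Ksp = 3.6×10⁻⁷

Convert to molarity: s = 0.11 / 183.7 = 5.988×10⁻⁴ mol/L
SrSO₄(s) ⇌ Sr²⁺(aq) + SO₄²⁻(aq)
Call the molar solubility s, so that [Sr²⁺] = s and [SO₄²⁻] = s.
Ksp = [Sr²⁺][SO₄²⁻] = s · s = s^2
Ksp = (5.988×10⁻⁴)^2 = 3.6×10⁻⁷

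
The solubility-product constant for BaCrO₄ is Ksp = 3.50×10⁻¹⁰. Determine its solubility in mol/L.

BaCrO₄(s) ⇌ Ba²⁺(aq) + CrO₄²⁻(aq)
For each mole of BaCrO₄ that dissolves per liter, [Ba²⁺] = s and [CrO₄²⁻] = s; let s denote this solubility.
Ksp = [Ba²⁺][CrO₄²⁻] = s · s = s^2
s^2 = 3.50×10⁻¹⁰
Taking the 2nd root, s = 1.87×10⁻⁵ mol L⁻¹.

1.87×10⁻⁵ M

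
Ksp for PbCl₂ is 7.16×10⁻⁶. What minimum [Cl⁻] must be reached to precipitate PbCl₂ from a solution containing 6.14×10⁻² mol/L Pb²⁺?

1.08×10⁻² M

A salt starts to precipitate once the ion product Q reaches its Ksp.
PbCl₂(s) ⇌ Pb²⁺(aq) + 2 Cl⁻(aq)
Ksp = [Pb²⁺][Cl⁻]^2 = [Cl⁻]^2(6.14×10⁻²)
[Cl⁻]^2 = 7.16×10⁻⁶ / (6.14×10⁻²) = 1.17×10⁻⁴
[Cl⁻] = 1.08×10⁻² mol/L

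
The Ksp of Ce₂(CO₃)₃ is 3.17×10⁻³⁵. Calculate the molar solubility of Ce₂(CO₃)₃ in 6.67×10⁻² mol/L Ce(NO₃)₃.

6.41×10⁻¹² M

Ce₂(CO₃)₃(s) ⇌ 2 Ce³⁺(aq) + 3 CO₃²⁻(aq)
Let s be the solubility of Ce₂(CO₃)₃ here. The common ion gives [Ce³⁺] ≈ 6.67×10⁻² mol/L, and [CO₃²⁻] = 3s.
Ksp = [Ce³⁺]^2[CO₃²⁻]^3 = (6.67×10⁻²)^2(3s)^3
(3s)^3 = 3.17×10⁻³⁵ / (6.67×10⁻²)^2 = 7.13×10⁻³³
s = 6.41×10⁻¹² mol/L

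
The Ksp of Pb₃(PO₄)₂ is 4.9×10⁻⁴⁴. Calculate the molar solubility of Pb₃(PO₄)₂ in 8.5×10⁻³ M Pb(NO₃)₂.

Pb₃(PO₄)₂(s) ⇌ 3 Pb²⁺(aq) + 2 PO₄³⁻(aq)
Let s be the solubility of Pb₃(PO₄)₂ here. The common ion gives [Pb²⁺] ≈ 8.5×10⁻³ M, and [PO₄³⁻] = 2s.
Ksp = [Pb²⁺]^3[PO₄³⁻]^2 = (8.5×10⁻³)^3(2s)^2
(2s)^2 = 4.9×10⁻⁴⁴ / (8.5×10⁻³)^3 = 8.0×10⁻³⁸
s = 1.4×10⁻¹⁹ M

1.4×10⁻¹⁹ M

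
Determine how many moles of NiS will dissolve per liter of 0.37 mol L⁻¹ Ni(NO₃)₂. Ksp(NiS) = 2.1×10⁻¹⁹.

5.7×10⁻¹⁹ M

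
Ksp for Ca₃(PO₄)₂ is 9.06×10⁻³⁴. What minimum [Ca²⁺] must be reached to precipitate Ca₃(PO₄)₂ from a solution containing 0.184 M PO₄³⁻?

2.99×10⁻¹¹ M

Precipitation begins when Q = Ksp.
Ca₃(PO₄)₂(s) ⇌ 3 Ca²⁺(aq) + 2 PO₄³⁻(aq)
Ksp = [Ca²⁺]^3[PO₄³⁻]^2 = [Ca²⁺]^3(0.184)^2
[Ca²⁺]^3 = 9.06×10⁻³⁴ / (0.184)^2 = 2.68×10⁻³²
[Ca²⁺] = 2.99×10⁻¹¹ M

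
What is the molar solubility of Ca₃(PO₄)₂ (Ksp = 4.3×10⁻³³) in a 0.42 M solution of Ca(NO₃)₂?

1.2×10⁻¹⁶ M

Ca₃(PO₄)₂(s) ⇌ 3 Ca²⁺(aq) + 2 PO₄³⁻(aq)
Ca²⁺ is already present at 0.42 M. If s mol/L of Ca₃(PO₄)₂ dissolves, [PO₄³⁻] = 2s while [Ca²⁺] ≈ 0.42 M.
Ksp = [Ca²⁺]^3[PO₄³⁻]^2 = (0.42)^3(2s)^2
(2s)^2 = 4.3×10⁻³³ / (0.42)^3 = 5.8×10⁻³²
s = 1.2×10⁻¹⁶ M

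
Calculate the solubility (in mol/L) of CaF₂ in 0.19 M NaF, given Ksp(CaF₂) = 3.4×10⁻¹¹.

9.4×10⁻¹⁰ M

CaF₂(s) ⇌ Ca²⁺(aq) + 2 F⁻(aq)
With F⁻ already at 0.19 M and s small, take [F⁻] ≈ 0.19 M and [Ca²⁺] = s.
Ksp = [Ca²⁺][F⁻]^2 = s(0.19)^2
s = 3.4×10⁻¹¹ / (0.19)^2 = 9.4×10⁻¹⁰
s = 9.4×10⁻¹⁰ M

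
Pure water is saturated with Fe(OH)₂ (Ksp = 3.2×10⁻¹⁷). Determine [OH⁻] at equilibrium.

4.0×10⁻⁶ M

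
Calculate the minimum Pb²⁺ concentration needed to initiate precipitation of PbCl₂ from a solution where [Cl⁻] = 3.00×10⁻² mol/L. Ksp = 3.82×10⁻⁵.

4.24×10⁻² M

A salt starts to precipitate once the ion product Q reaches its Ksp.
PbCl₂(s) ⇌ Pb²⁺(aq) + 2 Cl⁻(aq)
Ksp = [Pb²⁺][Cl⁻]^2 = [Pb²⁺](3.00×10⁻²)^2
[Pb²⁺] = 3.82×10⁻⁵ / (3.00×10⁻²)^2 = 4.24×10⁻²
[Pb²⁺] = 4.24×10⁻² mol/L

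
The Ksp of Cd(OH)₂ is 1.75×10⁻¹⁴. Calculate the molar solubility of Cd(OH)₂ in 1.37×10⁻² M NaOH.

9.32×10⁻¹¹ M

Cd(OH)₂(s) ⇌ Cd²⁺(aq) + 2 OH⁻(aq)
OH⁻ is already present at 1.37×10⁻² M. If s mol/L of Cd(OH)₂ dissolves, [Cd²⁺] = s while [OH⁻] ≈ 1.37×10⁻² M.
Ksp = [Cd²⁺][OH⁻]^2 = s(1.37×10⁻²)^2
s = 1.75×10⁻¹⁴ / (1.37×10⁻²)^2 = 9.32×10⁻¹¹
s = 9.32×10⁻¹¹ M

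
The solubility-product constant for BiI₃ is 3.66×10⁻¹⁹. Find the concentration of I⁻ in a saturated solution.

3.24×10⁻⁵ M

BiI₃(s) ⇌ Bi³⁺(aq) + 3 I⁻(aq)
With molar solubility s: [Bi³⁺] = s, [I⁻] = 3s.
Ksp = [Bi³⁺][I⁻]^3 = s · (3s)^3 = 27s^4 = 3.66×10⁻¹⁹
s = 1.08×10⁻⁵ mol/L
[I⁻] = 3s = 3.24×10⁻⁵ mol/L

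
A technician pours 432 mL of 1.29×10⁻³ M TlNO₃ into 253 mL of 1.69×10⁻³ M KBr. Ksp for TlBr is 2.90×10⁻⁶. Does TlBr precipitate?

After mixing, V = 432 mL + 253 mL = 685 mL.
[Tl⁺] = (1.29×10⁻³)(432)/685 = 8.14×10⁻⁴ M
[Br⁻] = (1.69×10⁻³)(253)/685 = 6.24×10⁻⁴ M
Q = [Tl⁺][Br⁻] = 5.08×10⁻⁷
Q = 5.08×10⁻⁷ < Ksp = 2.90×10⁻⁶, so the solution is unsaturated and no precipitate forms.

No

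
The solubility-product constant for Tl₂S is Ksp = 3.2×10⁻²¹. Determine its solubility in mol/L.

9.3×10⁻⁸ M

Tl₂S(s) ⇌ 2 Tl⁺(aq) + S²⁻(aq)
Call the molar solubility s, so that [Tl⁺] = 2s and [S²⁻] = s.
Ksp = [Tl⁺]^2[S²⁻] = (2s)^2 · s = 4s^3
4s^3 = 3.2×10⁻²¹  ⇒  s^3 = 8.0×10⁻²²
s = 9.3×10⁻⁸ mol L⁻¹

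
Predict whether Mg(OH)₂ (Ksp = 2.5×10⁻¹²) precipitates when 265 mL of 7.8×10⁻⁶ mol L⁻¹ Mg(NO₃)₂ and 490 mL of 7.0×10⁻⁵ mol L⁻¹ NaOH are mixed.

No

The combined volume is 755 mL.
[Mg²⁺] = (7.8×10⁻⁶)(265)/755 = 2.7×10⁻⁶ mol L⁻¹
[OH⁻] = (7.0×10⁻⁵)(490)/755 = 4.5×10⁻⁵ mol L⁻¹
Q = [Mg²⁺][OH⁻]^2 = 5.7×10⁻¹⁵
Since Q (5.7×10⁻¹⁵) is less than Ksp (2.5×10⁻¹²), no Mg(OH)₂ precipitates.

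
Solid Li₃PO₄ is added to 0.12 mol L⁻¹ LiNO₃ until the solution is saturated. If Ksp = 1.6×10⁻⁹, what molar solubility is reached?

Li₃PO₄(s) ⇌ 3 Li⁺(aq) + PO₄³⁻(aq)
Li⁺ is already present at 0.12 mol L⁻¹. If s mol/L of Li₃PO₄ dissolves, [PO₄³⁻] = s while [Li⁺] ≈ 0.12 mol L⁻¹.
Ksp = [Li⁺]^3[PO₄³⁻] = (0.12)^3s
s = 1.6×10⁻⁹ / (0.12)^3 = 9.3×10⁻⁷
s = 9.3×10⁻⁷ mol L⁻¹

9.3×10⁻⁷ M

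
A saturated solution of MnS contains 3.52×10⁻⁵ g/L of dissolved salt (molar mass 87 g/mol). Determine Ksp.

Molar solubility s = (3.52×10⁻⁵ g/L) / (87 g/mol) = 4.0460×10⁻⁷ mol/L
MnS(s) ⇌ Mn²⁺(aq) + S²⁻(aq)
For each mole of MnS that dissolves per liter, [Mn²⁺] = s and [S²⁻] = s; let s denote this solubility.
Ksp = [Mn²⁺][S²⁻] = s · s = s^2
Ksp = (4.0460×10⁻⁷)^2 = 1.64×10⁻¹³

Ksp = 1.64×10⁻¹³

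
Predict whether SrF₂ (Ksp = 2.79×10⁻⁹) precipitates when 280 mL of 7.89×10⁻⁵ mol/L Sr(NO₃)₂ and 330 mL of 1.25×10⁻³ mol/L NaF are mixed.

No

The combined volume is 610 mL.
[Sr²⁺] = (7.89×10⁻⁵)(280)/610 = 3.62×10⁻⁵ mol/L
[F⁻] = (1.25×10⁻³)(330)/610 = 6.76×10⁻⁴ mol/L
Q = [Sr²⁺][F⁻]^2 = 1.66×10⁻¹¹
Since Q (1.66×10⁻¹¹) is less than Ksp (2.79×10⁻⁹), no SrF₂ precipitates.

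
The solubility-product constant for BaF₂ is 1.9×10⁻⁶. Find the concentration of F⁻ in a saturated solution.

BaF₂(s) ⇌ Ba²⁺(aq) + 2 F⁻(aq)
Call the molar solubility s, so that [Ba²⁺] = s and [F⁻] = 2s.
Ksp = [Ba²⁺][F⁻]^2 = s · (2s)^2 = 4s^3 = 1.9×10⁻⁶
s = 7.8×10⁻³ mol/L
[F⁻] = 2s = 1.6×10⁻² mol/L

1.6×10⁻² M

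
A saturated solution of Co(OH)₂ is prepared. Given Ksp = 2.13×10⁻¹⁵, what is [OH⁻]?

1.62×10⁻⁵ M

Co(OH)₂(s) ⇌ Co²⁺(aq) + 2 OH⁻(aq)
Let s be the molar solubility. Then [Co²⁺] = s and [OH⁻] = 2s.
Ksp = [Co²⁺][OH⁻]^2 = s · (2s)^2 = 4s^3 = 2.13×10⁻¹⁵
s = 8.11×10⁻⁶ mol L⁻¹
[OH⁻] = 2s = 1.62×10⁻⁵ mol L⁻¹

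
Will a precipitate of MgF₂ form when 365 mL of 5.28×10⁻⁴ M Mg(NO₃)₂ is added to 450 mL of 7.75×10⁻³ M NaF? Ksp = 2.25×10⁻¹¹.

After mixing, V = 365 mL + 450 mL = 815 mL.
[Mg²⁺] = (5.28×10⁻⁴)(365)/815 = 2.36×10⁻⁴ M
[F⁻] = (7.75×10⁻³)(450)/815 = 4.28×10⁻³ M
Q = [Mg²⁺][F⁻]^2 = 4.33×10⁻⁹
Q = 4.33×10⁻⁹ > Ksp = 2.25×10⁻¹¹, so the solution is supersaturated and MgF₂ precipitates.

Yes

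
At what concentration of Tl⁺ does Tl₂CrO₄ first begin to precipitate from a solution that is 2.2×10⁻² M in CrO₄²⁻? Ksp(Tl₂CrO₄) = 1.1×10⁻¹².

7.1×10⁻⁶ M

Precipitation of each salt begins when its ion product equals Ksp.
Tl₂CrO₄(s) ⇌ 2 Tl⁺(aq) + CrO₄²⁻(aq)
Ksp = [Tl⁺]^2[CrO₄²⁻] = [Tl⁺]^2(2.2×10⁻²)
[Tl⁺]^2 = 1.1×10⁻¹² / (2.2×10⁻²) = 5.0×10⁻¹¹
[Tl⁺] = 7.1×10⁻⁶ M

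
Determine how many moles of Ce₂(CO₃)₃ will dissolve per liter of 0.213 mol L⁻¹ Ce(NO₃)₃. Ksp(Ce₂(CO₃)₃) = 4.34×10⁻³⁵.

3.28×10⁻¹² M

Ce₂(CO₃)₃(s) ⇌ 2 Ce³⁺(aq) + 3 CO₃²⁻(aq)
With Ce³⁺ already at 0.213 mol L⁻¹ and s small, take [Ce³⁺] ≈ 0.213 mol L⁻¹ and [CO₃²⁻] = 3s.
Ksp = [Ce³⁺]^2[CO₃²⁻]^3 = (0.213)^2(3s)^3
(3s)^3 = 4.34×10⁻³⁵ / (0.213)^2 = 9.57×10⁻³⁴
s = 3.28×10⁻¹² mol L⁻¹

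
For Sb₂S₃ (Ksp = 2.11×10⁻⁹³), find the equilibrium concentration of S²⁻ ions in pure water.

Sb₂S₃(s) ⇌ 2 Sb³⁺(aq) + 3 S²⁻(aq)
Let s be the molar solubility. Then [Sb³⁺] = 2s and [S²⁻] = 3s.
Ksp = [Sb³⁺]^2[S²⁻]^3 = (2s)^2 · (3s)^3 = 108s^5 = 2.11×10⁻⁹³
s = 1.14×10⁻¹⁹ mol/L
[S²⁻] = 3s = 3.43×10⁻¹⁹ mol/L

3.43×10⁻¹⁹ M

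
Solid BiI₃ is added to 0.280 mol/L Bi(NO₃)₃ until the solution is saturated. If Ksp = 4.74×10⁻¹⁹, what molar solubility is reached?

BiI₃(s) ⇌ Bi³⁺(aq) + 3 I⁻(aq)
With Bi³⁺ already at 0.280 mol/L and s small, take [Bi³⁺] ≈ 0.280 mol/L and [I⁻] = 3s.
Ksp = [Bi³⁺][I⁻]^3 = (0.280)(3s)^3
(3s)^3 = 4.74×10⁻¹⁹ / (0.280) = 1.69×10⁻¹⁸
s = 3.97×10⁻⁷ mol/L

3.97×10⁻⁷ M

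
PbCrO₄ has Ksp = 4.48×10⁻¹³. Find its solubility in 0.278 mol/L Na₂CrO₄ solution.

PbCrO₄(s) ⇌ Pb²⁺(aq) + CrO₄²⁻(aq)
With CrO₄²⁻ already at 0.278 mol/L and s small, take [CrO₄²⁻] ≈ 0.278 mol/L and [Pb²⁺] = s.
Ksp = [Pb²⁺][CrO₄²⁻] = s(0.278)
s = 4.48×10⁻¹³ / (0.278) = 1.61×10⁻¹²
s = 1.61×10⁻¹² mol/L

1.61×10⁻¹² M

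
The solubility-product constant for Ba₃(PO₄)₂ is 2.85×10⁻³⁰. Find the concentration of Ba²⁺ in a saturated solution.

Ba₃(PO₄)₂(s) ⇌ 3 Ba²⁺(aq) + 2 PO₄³⁻(aq)
If s mol/L of Ba₃(PO₄)₂ dissolves, [Ba²⁺] = 3s and [PO₄³⁻] = 2s.
Ksp = [Ba²⁺]^3[PO₄³⁻]^2 = (3s)^3 · (2s)^2 = 108s^5 = 2.85×10⁻³⁰
s = 4.83×10⁻⁷ mol L⁻¹
[Ba²⁺] = 3s = 1.45×10⁻⁶ mol L⁻¹

1.45×10⁻⁶ M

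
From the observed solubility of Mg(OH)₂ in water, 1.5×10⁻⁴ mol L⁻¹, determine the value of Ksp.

Ksp = 1.4×10⁻¹¹

Mg(OH)₂(s) ⇌ Mg²⁺(aq) + 2 OH⁻(aq)
With molar solubility s: [Mg²⁺] = s, [OH⁻] = 2s.
Ksp = [Mg²⁺][OH⁻]^2 = s · (2s)^2 = 4s^3
Ksp = 4 × (1.5×10⁻⁴)^3 = 1.4×10⁻¹¹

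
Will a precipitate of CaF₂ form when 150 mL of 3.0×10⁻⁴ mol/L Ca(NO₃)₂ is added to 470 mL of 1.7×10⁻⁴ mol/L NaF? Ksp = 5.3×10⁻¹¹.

The combined volume is 620 mL.
[Ca²⁺] = (3.0×10⁻⁴)(150)/620 = 7.3×10⁻⁵ mol/L
[F⁻] = (1.7×10⁻⁴)(470)/620 = 1.3×10⁻⁴ mol/L
Q = [Ca²⁺][F⁻]^2 = 1.2×10⁻¹²
Q < Ksp (1.2×10⁻¹² vs 5.3×10⁻¹¹); the solution remains unsaturated and no precipitate forms.

No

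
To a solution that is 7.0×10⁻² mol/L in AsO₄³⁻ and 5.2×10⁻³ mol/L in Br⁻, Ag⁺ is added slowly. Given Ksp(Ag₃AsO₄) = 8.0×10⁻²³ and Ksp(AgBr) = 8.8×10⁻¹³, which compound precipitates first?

The threshold for precipitation is Q = Ksp.
For Ag₃AsO₄: [Ag⁺] = (Ksp/[AsO₄³⁻])^(1/3) = 1.0×10⁻⁷ mol/L
For AgBr: [Ag⁺] = (Ksp/[Br⁻]) = 1.7×10⁻¹⁰ mol/L
The smaller threshold [Ag⁺] is reached first, so AgBr precipitates first.

AgBr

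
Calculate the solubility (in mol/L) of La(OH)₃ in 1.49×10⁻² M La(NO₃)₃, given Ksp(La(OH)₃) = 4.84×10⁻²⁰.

4.94×10⁻⁷ M

La(OH)₃(s) ⇌ La³⁺(aq) + 3 OH⁻(aq)
Let s be the solubility of La(OH)₃ here. The common ion gives [La³⁺] ≈ 1.49×10⁻² M, and [OH⁻] = 3s.
Ksp = [La³⁺][OH⁻]^3 = (1.49×10⁻²)(3s)^3
(3s)^3 = 4.84×10⁻²⁰ / (1.49×10⁻²) = 3.25×10⁻¹⁸
s = 4.94×10⁻⁷ M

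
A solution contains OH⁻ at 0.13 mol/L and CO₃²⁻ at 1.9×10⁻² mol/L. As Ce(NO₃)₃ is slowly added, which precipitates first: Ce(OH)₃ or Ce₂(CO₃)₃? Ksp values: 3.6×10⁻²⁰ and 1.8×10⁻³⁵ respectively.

Precipitation begins when Q = Ksp.
For Ce(OH)₃: [Ce³⁺] = (Ksp/[OH⁻]^3) = 1.6×10⁻¹⁷ mol/L
For Ce₂(CO₃)₃: [Ce³⁺] = (Ksp/[CO₃²⁻]^3)^(1/2) = 1.6×10⁻¹⁵ mol/L
Since Ce(OH)₃ needs less Ce³⁺ to reach saturation, it precipitates first.

Ce(OH)₃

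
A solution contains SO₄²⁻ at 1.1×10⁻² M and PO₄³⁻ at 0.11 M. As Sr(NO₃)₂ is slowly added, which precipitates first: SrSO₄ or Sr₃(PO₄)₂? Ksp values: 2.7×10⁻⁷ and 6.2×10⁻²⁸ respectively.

Each salt precipitates once Q = Ksp for that salt.
For SrSO₄: [Sr²⁺] = (Ksp/[SO₄²⁻]) = 2.5×10⁻⁵ M
For Sr₃(PO₄)₂: [Sr²⁺] = (Ksp/[PO₄³⁻]^2)^(1/3) = 3.7×10⁻⁹ M
The smaller threshold [Sr²⁺] is reached first, so Sr₃(PO₄)₂ precipitates first.

Sr₃(PO₄)₂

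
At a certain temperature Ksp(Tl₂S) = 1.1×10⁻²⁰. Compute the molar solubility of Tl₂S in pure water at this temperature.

Tl₂S(s) ⇌ 2 Tl⁺(aq) + S²⁻(aq)
Call the molar solubility s, so that [Tl⁺] = 2s and [S²⁻] = s.
Ksp = [Tl⁺]^2[S²⁻] = (2s)^2 · s = 4s^3
4s^3 = 1.1×10⁻²⁰  ⇒  s^3 = 2.8×10⁻²¹
s = 1.4×10⁻⁷ mol L⁻¹

1.4×10⁻⁷ M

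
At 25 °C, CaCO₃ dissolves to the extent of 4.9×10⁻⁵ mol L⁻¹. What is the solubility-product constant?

CaCO₃(s) ⇌ Ca²⁺(aq) + CO₃²⁻(aq)
Call the molar solubility s, so that [Ca²⁺] = s and [CO₃²⁻] = s.
Ksp = [Ca²⁺][CO₃²⁻] = s · s = s^2
Ksp = (4.9×10⁻⁵)^2 = 2.4×10⁻⁹

Ksp = 2.4×10⁻⁹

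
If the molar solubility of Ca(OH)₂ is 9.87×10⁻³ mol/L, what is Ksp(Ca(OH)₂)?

Ksp = 3.85×10⁻⁶

Ca(OH)₂(s) ⇌ Ca²⁺(aq) + 2 OH⁻(aq)
Let s be the molar solubility. Then [Ca²⁺] = s and [OH⁻] = 2s.
Ksp = [Ca²⁺][OH⁻]^2 = s · (2s)^2 = 4s^3
Ksp = 4 × (9.87×10⁻³)^3 = 3.85×10⁻⁶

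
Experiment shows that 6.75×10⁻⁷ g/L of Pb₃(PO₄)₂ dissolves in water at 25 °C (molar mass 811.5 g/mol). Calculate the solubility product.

s = (6.75×10⁻⁷ g L⁻¹)/(811.5 g mol⁻¹) = 8.3179×10⁻¹⁰ M
Pb₃(PO₄)₂(s) ⇌ 3 Pb²⁺(aq) + 2 PO₄³⁻(aq)
With molar solubility s: [Pb²⁺] = 3s, [PO₄³⁻] = 2s.
Ksp = [Pb²⁺]^3[PO₄³⁻]^2 = (3s)^3 · (2s)^2 = 108s^5
Ksp = 108 × (8.3179×10⁻¹⁰)^5 = 4.30×10⁻⁴⁴

Ksp = 4.30×10⁻⁴⁴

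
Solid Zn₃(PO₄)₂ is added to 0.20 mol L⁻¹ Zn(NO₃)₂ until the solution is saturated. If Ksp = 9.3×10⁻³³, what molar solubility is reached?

Zn₃(PO₄)₂(s) ⇌ 3 Zn²⁺(aq) + 2 PO₄³⁻(aq)
Let s be the solubility of Zn₃(PO₄)₂ here. The common ion gives [Zn²⁺] ≈ 0.20 mol L⁻¹, and [PO₄³⁻] = 2s.
Ksp = [Zn²⁺]^3[PO₄³⁻]^2 = (0.20)^3(2s)^2
(2s)^2 = 9.3×10⁻³³ / (0.20)^3 = 1.2×10⁻³⁰
s = 5.4×10⁻¹⁶ mol L⁻¹

5.4×10⁻¹⁶ M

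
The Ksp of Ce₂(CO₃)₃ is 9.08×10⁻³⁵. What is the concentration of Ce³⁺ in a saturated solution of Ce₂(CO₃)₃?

Ce₂(CO₃)₃(s) ⇌ 2 Ce³⁺(aq) + 3 CO₃²⁻(aq)
Call the molar solubility s, so that [Ce³⁺] = 2s and [CO₃²⁻] = 3s.
Ksp = [Ce³⁺]^2[CO₃²⁻]^3 = (2s)^2 · (3s)^3 = 108s^5 = 9.08×10⁻³⁵
s = 6.09×10⁻⁸ mol/L
[Ce³⁺] = 2s = 1.22×10⁻⁷ mol/L

1.22×10⁻⁷ M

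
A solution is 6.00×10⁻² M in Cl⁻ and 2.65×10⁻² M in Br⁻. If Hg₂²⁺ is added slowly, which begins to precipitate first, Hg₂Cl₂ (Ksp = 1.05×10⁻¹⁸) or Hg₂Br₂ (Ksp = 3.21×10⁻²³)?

Hg₂Br₂

Each salt precipitates once Q = Ksp for that salt.
For Hg₂Cl₂: [Hg₂²⁺] = (Ksp/[Cl⁻]^2) = 2.92×10⁻¹⁶ M
For Hg₂Br₂: [Hg₂²⁺] = (Ksp/[Br⁻]^2) = 4.57×10⁻²⁰ M
Hg₂Br₂ requires the lower [Hg₂²⁺], so it precipitates first.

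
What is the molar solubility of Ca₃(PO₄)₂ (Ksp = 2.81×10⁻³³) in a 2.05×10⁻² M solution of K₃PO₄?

6.28×10⁻¹¹ M

Ca₃(PO₄)₂(s) ⇌ 3 Ca²⁺(aq) + 2 PO₄³⁻(aq)
PO₄³⁻ is already present at 2.05×10⁻² M. If s mol/L of Ca₃(PO₄)₂ dissolves, [Ca²⁺] = 3s while [PO₄³⁻] ≈ 2.05×10⁻² M.
Ksp = [Ca²⁺]^3[PO₄³⁻]^2 = (3s)^3(2.05×10⁻²)^2
(3s)^3 = 2.81×10⁻³³ / (2.05×10⁻²)^2 = 6.69×10⁻³⁰
s = 6.28×10⁻¹¹ M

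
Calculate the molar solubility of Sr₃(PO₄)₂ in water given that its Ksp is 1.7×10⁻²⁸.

Sr₃(PO₄)₂(s) ⇌ 3 Sr²⁺(aq) + 2 PO₄³⁻(aq)
For each mole of Sr₃(PO₄)₂ that dissolves per liter, [Sr²⁺] = 3s and [PO₄³⁻] = 2s; let s denote this solubility.
Ksp = [Sr²⁺]^3[PO₄³⁻]^2 = (3s)^3 · (2s)^2 = 108s^5
108s^5 = 1.7×10⁻²⁸  ⇒  s^5 = 1.6×10⁻³⁰
s = (1.6×10⁻³⁰)^(1/5) = 1.1×10⁻⁶ M

1.1×10⁻⁶ M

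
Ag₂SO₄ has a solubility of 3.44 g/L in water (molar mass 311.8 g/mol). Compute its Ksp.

Molar solubility s = (3.44 g/L) / (311.8 g/mol) = 1.1033×10⁻² mol/L
Ag₂SO₄(s) ⇌ 2 Ag⁺(aq) + SO₄²⁻(aq)
For each mole of Ag₂SO₄ that dissolves per liter, [Ag⁺] = 2s and [SO₄²⁻] = s; let s denote this solubility.
Ksp = [Ag⁺]^2[SO₄²⁻] = (2s)^2 · s = 4s^3
Ksp = 4 × (1.1033×10⁻²)^3 = 5.37×10⁻⁶

Ksp = 5.37×10⁻⁶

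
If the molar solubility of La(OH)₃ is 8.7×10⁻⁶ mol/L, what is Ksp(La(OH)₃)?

La(OH)₃(s) ⇌ La³⁺(aq) + 3 OH⁻(aq)
With molar solubility s: [La³⁺] = s, [OH⁻] = 3s.
Ksp = [La³⁺][OH⁻]^3 = s · (3s)^3 = 27s^4
Ksp = 27 × (8.7×10⁻⁶)^4 = 1.5×10⁻¹⁹

Ksp = 1.5×10⁻¹⁹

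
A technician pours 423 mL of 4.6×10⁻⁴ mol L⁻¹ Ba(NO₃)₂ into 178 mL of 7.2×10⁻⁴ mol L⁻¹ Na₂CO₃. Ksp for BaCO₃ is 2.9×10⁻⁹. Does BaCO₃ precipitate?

Total volume after mixing = 423 + 178 = 601 mL.
[Ba²⁺] = (4.6×10⁻⁴)(423)/601 = 3.2×10⁻⁴ mol L⁻¹
[CO₃²⁻] = (7.2×10⁻⁴)(178)/601 = 2.1×10⁻⁴ mol L⁻¹
Q = [Ba²⁺][CO₃²⁻] = 6.9×10⁻⁸
Since Q (6.9×10⁻⁸) exceeds Ksp (2.9×10⁻⁹), BaCO₃ will precipitate.

Yes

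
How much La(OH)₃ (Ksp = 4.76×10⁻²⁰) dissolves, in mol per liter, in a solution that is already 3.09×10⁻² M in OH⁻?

1.61×10⁻¹⁵ M

La(OH)₃(s) ⇌ La³⁺(aq) + 3 OH⁻(aq)
OH⁻ is already present at 3.09×10⁻² M. If s mol/L of La(OH)₃ dissolves, [La³⁺] = s while [OH⁻] ≈ 3.09×10⁻² M.
Ksp = [La³⁺][OH⁻]^3 = s(3.09×10⁻²)^3
s = 4.76×10⁻²⁰ / (3.09×10⁻²)^3 = 1.61×10⁻¹⁵
s = 1.61×10⁻¹⁵ M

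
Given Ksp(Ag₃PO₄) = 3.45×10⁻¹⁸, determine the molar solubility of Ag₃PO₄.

Ag₃PO₄(s) ⇌ 3 Ag⁺(aq) + PO₄³⁻(aq)
If s mol/L of Ag₃PO₄ dissolves, [Ag⁺] = 3s and [PO₄³⁻] = s.
Ksp = [Ag⁺]^3[PO₄³⁻] = (3s)^3 · s = 27s^4
27s^4 = 3.45×10⁻¹⁸  ⇒  s^4 = 1.28×10⁻¹⁹
s = (1.28×10⁻¹⁹)^(1/4) = 1.89×10⁻⁵ M

1.89×10⁻⁵ M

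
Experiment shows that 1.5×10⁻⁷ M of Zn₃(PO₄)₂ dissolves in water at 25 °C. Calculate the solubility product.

Ksp = 8.2×10⁻³³

Zn₃(PO₄)₂(s) ⇌ 3 Zn²⁺(aq) + 2 PO₄³⁻(aq)
If s mol/L of Zn₃(PO₄)₂ dissolves, [Zn²⁺] = 3s and [PO₄³⁻] = 2s.
Ksp = [Zn²⁺]^3[PO₄³⁻]^2 = (3s)^3 · (2s)^2 = 108s^5
Ksp = 108 × (1.5×10⁻⁷)^5 = 8.2×10⁻³³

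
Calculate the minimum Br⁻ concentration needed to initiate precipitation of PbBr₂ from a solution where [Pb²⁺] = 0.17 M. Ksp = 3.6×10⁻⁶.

4.6×10⁻³ M

A salt starts to precipitate once the ion product Q reaches its Ksp.
PbBr₂(s) ⇌ Pb²⁺(aq) + 2 Br⁻(aq)
Ksp = [Pb²⁺][Br⁻]^2 = [Br⁻]^2(0.17)
[Br⁻]^2 = 3.6×10⁻⁶ / (0.17) = 2.1×10⁻⁵
[Br⁻] = 4.6×10⁻³ M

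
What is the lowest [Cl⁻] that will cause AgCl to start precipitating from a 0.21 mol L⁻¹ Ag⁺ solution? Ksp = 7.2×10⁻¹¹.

Each salt precipitates once Q = Ksp for that salt.
AgCl(s) ⇌ Ag⁺(aq) + Cl⁻(aq)
Ksp = [Ag⁺][Cl⁻] = [Cl⁻](0.21)
[Cl⁻] = 7.2×10⁻¹¹ / (0.21) = 3.4×10⁻¹⁰
[Cl⁻] = 3.4×10⁻¹⁰ mol L⁻¹

3.4×10⁻¹⁰ M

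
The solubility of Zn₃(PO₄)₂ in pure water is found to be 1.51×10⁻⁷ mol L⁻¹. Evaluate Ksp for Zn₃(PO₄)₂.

Ksp = 8.48×10⁻³³

Zn₃(PO₄)₂(s) ⇌ 3 Zn²⁺(aq) + 2 PO₄³⁻(aq)
Let s be the molar solubility. Then [Zn²⁺] = 3s and [PO₄³⁻] = 2s.
Ksp = [Zn²⁺]^3[PO₄³⁻]^2 = (3s)^3 · (2s)^2 = 108s^5
Ksp = 108 × (1.51×10⁻⁷)^5 = 8.48×10⁻³³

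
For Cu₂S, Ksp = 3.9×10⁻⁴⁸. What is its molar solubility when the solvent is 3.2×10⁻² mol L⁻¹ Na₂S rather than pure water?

Cu₂S(s) ⇌ 2 Cu⁺(aq) + S²⁻(aq)
Let s be the solubility of Cu₂S here. The common ion gives [S²⁻] ≈ 3.2×10⁻² mol L⁻¹, and [Cu⁺] = 2s.
Ksp = [Cu⁺]^2[S²⁻] = (2s)^2(3.2×10⁻²)
(2s)^2 = 3.9×10⁻⁴⁸ / (3.2×10⁻²) = 1.2×10⁻⁴⁶
s = 5.5×10⁻²⁴ mol L⁻¹

5.5×10⁻²⁴ M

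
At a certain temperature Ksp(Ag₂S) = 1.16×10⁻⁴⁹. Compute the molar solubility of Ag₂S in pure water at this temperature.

3.07×10⁻¹⁷ M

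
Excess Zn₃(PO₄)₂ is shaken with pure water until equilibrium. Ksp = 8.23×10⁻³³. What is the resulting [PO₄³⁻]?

3.00×10⁻⁷ M

Zn₃(PO₄)₂(s) ⇌ 3 Zn²⁺(aq) + 2 PO₄³⁻(aq)
Call the molar solubility s, so that [Zn²⁺] = 3s and [PO₄³⁻] = 2s.
Ksp = [Zn²⁺]^3[PO₄³⁻]^2 = (3s)^3 · (2s)^2 = 108s^5 = 8.23×10⁻³³
s = 1.50×10⁻⁷ M
[PO₄³⁻] = 2s = 3.00×10⁻⁷ M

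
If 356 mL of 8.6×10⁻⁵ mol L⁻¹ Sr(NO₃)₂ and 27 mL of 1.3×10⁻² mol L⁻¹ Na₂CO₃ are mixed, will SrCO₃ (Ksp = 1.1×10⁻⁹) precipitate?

After mixing, V = 356 mL + 27 mL = 383 mL.
[Sr²⁺] = (8.6×10⁻⁵)(356)/383 = 8.0×10⁻⁵ mol L⁻¹
[CO₃²⁻] = (1.3×10⁻²)(27)/383 = 9.2×10⁻⁴ mol L⁻¹
Q = [Sr²⁺][CO₃²⁻] = 7.3×10⁻⁸
Because Q > Ksp (7.3×10⁻⁸ vs 1.1×10⁻⁹), a precipitate of SrCO₃ forms.

Yes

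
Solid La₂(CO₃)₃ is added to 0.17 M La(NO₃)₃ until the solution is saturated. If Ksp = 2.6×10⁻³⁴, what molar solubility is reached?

La₂(CO₃)₃(s) ⇌ 2 La³⁺(aq) + 3 CO₃²⁻(aq)
La³⁺ is already present at 0.17 M. If s mol/L of La₂(CO₃)₃ dissolves, [CO₃²⁻] = 3s while [La³⁺] ≈ 0.17 M.
Ksp = [La³⁺]^2[CO₃²⁻]^3 = (0.17)^2(3s)^3
(3s)^3 = 2.6×10⁻³⁴ / (0.17)^2 = 9.0×10⁻³³
s = 6.9×10⁻¹² M

6.9×10⁻¹² M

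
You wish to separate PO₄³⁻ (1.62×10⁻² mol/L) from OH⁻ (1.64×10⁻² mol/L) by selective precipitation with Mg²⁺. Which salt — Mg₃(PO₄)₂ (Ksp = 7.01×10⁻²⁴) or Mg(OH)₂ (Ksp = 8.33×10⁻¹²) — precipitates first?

Mg(OH)₂

Precipitation begins when Q = Ksp.
For Mg₃(PO₄)₂: [Mg²⁺] = (Ksp/[PO₄³⁻]^2)^(1/3) = 2.99×10⁻⁷ mol/L
For Mg(OH)₂: [Mg²⁺] = (Ksp/[OH⁻]^2) = 3.10×10⁻⁸ mol/L
Mg(OH)₂ requires the lower [Mg²⁺], so it precipitates first.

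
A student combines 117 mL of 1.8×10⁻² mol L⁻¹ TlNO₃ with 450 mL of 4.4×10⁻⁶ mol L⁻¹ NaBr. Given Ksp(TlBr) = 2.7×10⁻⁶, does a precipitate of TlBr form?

No

The combined volume is 567 mL.
[Tl⁺] = (1.8×10⁻²)(117)/567 = 3.7×10⁻³ mol L⁻¹
[Br⁻] = (4.4×10⁻⁶)(450)/567 = 3.5×10⁻⁶ mol L⁻¹
Q = [Tl⁺][Br⁻] = 1.3×10⁻⁸
Q = 1.3×10⁻⁸ < Ksp = 2.7×10⁻⁶, so the solution is unsaturated and no precipitate forms.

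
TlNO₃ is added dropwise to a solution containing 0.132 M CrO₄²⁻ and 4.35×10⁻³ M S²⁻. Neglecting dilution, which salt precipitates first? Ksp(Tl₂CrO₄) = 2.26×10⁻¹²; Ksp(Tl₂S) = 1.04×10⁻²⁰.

Tl₂S

Precipitation of each salt begins when its ion product equals Ksp.
For Tl₂CrO₄: [Tl⁺] = (Ksp/[CrO₄²⁻])^(1/2) = 4.14×10⁻⁶ M
For Tl₂S: [Tl⁺] = (Ksp/[S²⁻])^(1/2) = 1.55×10⁻⁹ M
Since Tl₂S needs less Tl⁺ to reach saturation, it precipitates first.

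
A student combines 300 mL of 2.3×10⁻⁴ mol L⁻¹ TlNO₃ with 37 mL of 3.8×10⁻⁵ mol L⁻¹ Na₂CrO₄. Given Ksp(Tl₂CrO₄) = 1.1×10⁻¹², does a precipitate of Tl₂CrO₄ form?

No

The combined volume is 337 mL.
[Tl⁺] = (2.3×10⁻⁴)(300)/337 = 2.0×10⁻⁴ mol L⁻¹
[CrO₄²⁻] = (3.8×10⁻⁵)(37)/337 = 4.2×10⁻⁶ mol L⁻¹
Q = [Tl⁺]^2[CrO₄²⁻] = 1.7×10⁻¹³
Since Q (1.7×10⁻¹³) is less than Ksp (1.1×10⁻¹²), no Tl₂CrO₄ precipitates.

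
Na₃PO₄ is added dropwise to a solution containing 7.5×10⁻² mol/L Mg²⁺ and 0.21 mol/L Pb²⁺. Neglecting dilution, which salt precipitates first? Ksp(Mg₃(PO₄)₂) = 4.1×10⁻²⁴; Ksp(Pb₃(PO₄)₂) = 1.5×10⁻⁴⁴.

Pb₃(PO₄)₂

The threshold for precipitation is Q = Ksp.
For Mg₃(PO₄)₂: [PO₄³⁻] = (Ksp/[Mg²⁺]^3)^(1/2) = 9.9×10⁻¹¹ mol/L
For Pb₃(PO₄)₂: [PO₄³⁻] = (Ksp/[Pb²⁺]^3)^(1/2) = 1.3×10⁻²¹ mol/L
Pb₃(PO₄)₂ requires the lower [PO₄³⁻], so it precipitates first.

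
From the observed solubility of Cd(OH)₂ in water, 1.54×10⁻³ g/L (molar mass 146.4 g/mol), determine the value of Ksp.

s = (1.54×10⁻³ g L⁻¹)/(146.4 g mol⁻¹) = 1.0519×10⁻⁵ M
Cd(OH)₂(s) ⇌ Cd²⁺(aq) + 2 OH⁻(aq)
For each mole of Cd(OH)₂ that dissolves per liter, [Cd²⁺] = s and [OH⁻] = 2s; let s denote this solubility.
Ksp = [Cd²⁺][OH⁻]^2 = s · (2s)^2 = 4s^3
Ksp = 4 × (1.0519×10⁻⁵)^3 = 4.66×10⁻¹⁵

Ksp = 4.66×10⁻¹⁵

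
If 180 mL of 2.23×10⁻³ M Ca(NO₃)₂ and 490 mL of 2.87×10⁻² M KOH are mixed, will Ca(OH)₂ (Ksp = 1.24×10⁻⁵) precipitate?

No

After mixing, V = 180 mL + 490 mL = 670 mL.
[Ca²⁺] = (2.23×10⁻³)(180)/670 = 5.99×10⁻⁴ M
[OH⁻] = (2.87×10⁻²)(490)/670 = 2.10×10⁻² M
Q = [Ca²⁺][OH⁻]^2 = 2.64×10⁻⁷
Q = 2.64×10⁻⁷ < Ksp = 1.24×10⁻⁵, so the solution is unsaturated and no precipitate forms.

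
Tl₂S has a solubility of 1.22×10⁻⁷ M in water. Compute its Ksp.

Tl₂S(s) ⇌ 2 Tl⁺(aq) + S²⁻(aq)
With molar solubility s: [Tl⁺] = 2s, [S²⁻] = s.
Ksp = [Tl⁺]^2[S²⁻] = (2s)^2 · s = 4s^3
Ksp = 4 × (1.22×10⁻⁷)^3 = 7.26×10⁻²¹

Ksp = 7.26×10⁻²¹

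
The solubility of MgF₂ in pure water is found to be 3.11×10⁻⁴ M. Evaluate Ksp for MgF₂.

MgF₂(s) ⇌ Mg²⁺(aq) + 2 F⁻(aq)
Call the molar solubility s, so that [Mg²⁺] = s and [F⁻] = 2s.
Ksp = [Mg²⁺][F⁻]^2 = s · (2s)^2 = 4s^3
Ksp = 4 × (3.11×10⁻⁴)^3 = 1.20×10⁻¹⁰

Ksp = 1.20×10⁻¹⁰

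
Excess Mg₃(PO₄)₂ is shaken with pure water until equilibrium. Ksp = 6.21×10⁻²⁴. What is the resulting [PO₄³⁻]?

Mg₃(PO₄)₂(s) ⇌ 3 Mg²⁺(aq) + 2 PO₄³⁻(aq)
With molar solubility s: [Mg²⁺] = 3s, [PO₄³⁻] = 2s.
Ksp = [Mg²⁺]^3[PO₄³⁻]^2 = (3s)^3 · (2s)^2 = 108s^5 = 6.21×10⁻²⁴
s = 8.95×10⁻⁶ mol/L
[PO₄³⁻] = 2s = 1.79×10⁻⁵ mol/L

1.79×10⁻⁵ M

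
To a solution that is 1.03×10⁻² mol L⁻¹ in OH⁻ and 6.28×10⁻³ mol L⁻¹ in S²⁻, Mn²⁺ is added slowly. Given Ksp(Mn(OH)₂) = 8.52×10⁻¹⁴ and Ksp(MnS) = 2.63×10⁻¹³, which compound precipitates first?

A salt starts to precipitate once the ion product Q reaches its Ksp.
For Mn(OH)₂: [Mn²⁺] = (Ksp/[OH⁻]^2) = 8.03×10⁻¹⁰ mol L⁻¹
For MnS: [Mn²⁺] = (Ksp/[S²⁻]) = 4.19×10⁻¹¹ mol L⁻¹
The smaller threshold [Mn²⁺] is reached first, so MnS precipitates first.

MnS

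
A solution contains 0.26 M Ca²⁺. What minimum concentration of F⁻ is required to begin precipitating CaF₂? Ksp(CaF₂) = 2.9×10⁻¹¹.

A salt starts to precipitate once the ion product Q reaches its Ksp.
CaF₂(s) ⇌ Ca²⁺(aq) + 2 F⁻(aq)
Ksp = [Ca²⁺][F⁻]^2 = [F⁻]^2(0.26)
[F⁻]^2 = 2.9×10⁻¹¹ / (0.26) = 1.1×10⁻¹⁰
[F⁻] = 1.1×10⁻⁵ M

1.1×10⁻⁵ M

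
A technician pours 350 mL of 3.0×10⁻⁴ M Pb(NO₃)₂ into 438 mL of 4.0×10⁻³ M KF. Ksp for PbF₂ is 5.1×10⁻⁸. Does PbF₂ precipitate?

No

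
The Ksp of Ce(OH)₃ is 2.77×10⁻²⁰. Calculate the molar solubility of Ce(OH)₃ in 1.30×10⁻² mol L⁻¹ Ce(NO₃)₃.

4.29×10⁻⁷ M

Ce(OH)₃(s) ⇌ Ce³⁺(aq) + 3 OH⁻(aq)
Ce³⁺ is already present at 1.30×10⁻² mol L⁻¹. If s mol/L of Ce(OH)₃ dissolves, [OH⁻] = 3s while [Ce³⁺] ≈ 1.30×10⁻² mol L⁻¹.
Ksp = [Ce³⁺][OH⁻]^3 = (1.30×10⁻²)(3s)^3
(3s)^3 = 2.77×10⁻²⁰ / (1.30×10⁻²) = 2.13×10⁻¹⁸
s = 4.29×10⁻⁷ mol L⁻¹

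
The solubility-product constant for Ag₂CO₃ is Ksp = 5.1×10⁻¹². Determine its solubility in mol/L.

Ag₂CO₃(s) ⇌ 2 Ag⁺(aq) + CO₃²⁻(aq)
Let s be the molar solubility. Then [Ag⁺] = 2s and [CO₃²⁻] = s.
Ksp = [Ag⁺]^2[CO₃²⁻] = (2s)^2 · s = 4s^3
4s^3 = 5.1×10⁻¹²  ⇒  s^3 = 1.3×10⁻¹²
s = (1.3×10⁻¹²)^(1/3) = 1.1×10⁻⁴ mol/L

1.1×10⁻⁴ M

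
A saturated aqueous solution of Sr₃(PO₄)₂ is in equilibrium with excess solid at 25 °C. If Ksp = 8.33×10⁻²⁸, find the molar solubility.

1.50×10⁻⁶ M

Sr₃(PO₄)₂(s) ⇌ 3 Sr²⁺(aq) + 2 PO₄³⁻(aq)
With molar solubility s: [Sr²⁺] = 3s, [PO₄³⁻] = 2s.
Ksp = [Sr²⁺]^3[PO₄³⁻]^2 = (3s)^3 · (2s)^2 = 108s^5
108s^5 = 8.33×10⁻²⁸  ⇒  s^5 = 7.71×10⁻³⁰
s = (7.71×10⁻³⁰)^(1/5) = 1.50×10⁻⁶ M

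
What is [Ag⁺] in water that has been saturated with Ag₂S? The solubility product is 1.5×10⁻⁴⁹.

Ag₂S(s) ⇌ 2 Ag⁺(aq) + S²⁻(aq)
With molar solubility s: [Ag⁺] = 2s, [S²⁻] = s.
Ksp = [Ag⁺]^2[S²⁻] = (2s)^2 · s = 4s^3 = 1.5×10⁻⁴⁹
s = 3.3×10⁻¹⁷ mol L⁻¹
[Ag⁺] = 2s = 6.7×10⁻¹⁷ mol L⁻¹

6.7×10⁻¹⁷ M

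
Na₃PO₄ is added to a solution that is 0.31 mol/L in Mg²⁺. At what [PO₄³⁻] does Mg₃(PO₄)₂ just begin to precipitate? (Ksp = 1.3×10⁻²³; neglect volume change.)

2.1×10⁻¹¹ M

A salt starts to precipitate once the ion product Q reaches its Ksp.
Mg₃(PO₄)₂(s) ⇌ 3 Mg²⁺(aq) + 2 PO₄³⁻(aq)
Ksp = [Mg²⁺]^3[PO₄³⁻]^2 = [PO₄³⁻]^2(0.31)^3
[PO₄³⁻]^2 = 1.3×10⁻²³ / (0.31)^3 = 4.4×10⁻²²
[PO₄³⁻] = 2.1×10⁻¹¹ mol/L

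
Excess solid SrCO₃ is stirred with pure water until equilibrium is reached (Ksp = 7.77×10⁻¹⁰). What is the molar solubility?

2.79×10⁻⁵ M

SrCO₃(s) ⇌ Sr²⁺(aq) + CO₃²⁻(aq)
Let s be the molar solubility. Then [Sr²⁺] = s and [CO₃²⁻] = s.
Ksp = [Sr²⁺][CO₃²⁻] = s · s = s^2
s^2 = 7.77×10⁻¹⁰
Taking the 2nd root, s = 2.79×10⁻⁵ mol/L.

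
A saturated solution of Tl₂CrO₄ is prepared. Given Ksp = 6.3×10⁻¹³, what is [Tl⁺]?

Tl₂CrO₄(s) ⇌ 2 Tl⁺(aq) + CrO₄²⁻(aq)
For each mole of Tl₂CrO₄ that dissolves per liter, [Tl⁺] = 2s and [CrO₄²⁻] = s; let s denote this solubility.
Ksp = [Tl⁺]^2[CrO₄²⁻] = (2s)^2 · s = 4s^3 = 6.3×10⁻¹³
s = 5.4×10⁻⁵ M
[Tl⁺] = 2s = 1.1×10⁻⁴ M

1.1×10⁻⁴ M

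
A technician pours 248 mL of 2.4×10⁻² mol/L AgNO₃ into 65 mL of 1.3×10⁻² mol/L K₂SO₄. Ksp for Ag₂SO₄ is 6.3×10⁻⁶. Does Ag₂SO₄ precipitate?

Total volume after mixing = 248 + 65 = 313 mL.
[Ag⁺] = (2.4×10⁻²)(248)/313 = 1.9×10⁻² mol/L
[SO₄²⁻] = (1.3×10⁻²)(65)/313 = 2.7×10⁻³ mol/L
Q = [Ag⁺]^2[SO₄²⁻] = 9.8×10⁻⁷
Q = 9.8×10⁻⁷ < Ksp = 6.3×10⁻⁶, so the solution is unsaturated and no precipitate forms.

No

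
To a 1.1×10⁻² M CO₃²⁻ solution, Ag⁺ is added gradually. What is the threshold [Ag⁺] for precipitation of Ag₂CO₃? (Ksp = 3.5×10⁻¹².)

1.8×10⁻⁵ M

Each salt precipitates once Q = Ksp for that salt.
Ag₂CO₃(s) ⇌ 2 Ag⁺(aq) + CO₃²⁻(aq)
Ksp = [Ag⁺]^2[CO₃²⁻] = [Ag⁺]^2(1.1×10⁻²)
[Ag⁺]^2 = 3.5×10⁻¹² / (1.1×10⁻²) = 3.2×10⁻¹⁰
[Ag⁺] = 1.8×10⁻⁵ M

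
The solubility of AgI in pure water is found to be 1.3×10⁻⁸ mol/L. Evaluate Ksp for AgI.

AgI(s) ⇌ Ag⁺(aq) + I⁻(aq)
Let s be the molar solubility. Then [Ag⁺] = s and [I⁻] = s.
Ksp = [Ag⁺][I⁻] = s · s = s^2
Ksp = (1.3×10⁻⁸)^2 = 1.7×10⁻¹⁶

Ksp = 1.7×10⁻¹⁶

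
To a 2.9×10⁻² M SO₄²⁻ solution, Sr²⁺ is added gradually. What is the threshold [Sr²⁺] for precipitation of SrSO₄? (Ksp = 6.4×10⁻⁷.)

2.2×10⁻⁵ M

Each salt precipitates once Q = Ksp for that salt.
SrSO₄(s) ⇌ Sr²⁺(aq) + SO₄²⁻(aq)
Ksp = [Sr²⁺][SO₄²⁻] = [Sr²⁺](2.9×10⁻²)
[Sr²⁺] = 6.4×10⁻⁷ / (2.9×10⁻²) = 2.2×10⁻⁵
[Sr²⁺] = 2.2×10⁻⁵ M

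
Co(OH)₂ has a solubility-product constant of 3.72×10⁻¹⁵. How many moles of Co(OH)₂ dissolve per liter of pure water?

9.76×10⁻⁶ M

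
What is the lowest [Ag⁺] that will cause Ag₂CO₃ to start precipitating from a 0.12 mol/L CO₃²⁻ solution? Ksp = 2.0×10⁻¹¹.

The threshold for precipitation is Q = Ksp.
Ag₂CO₃(s) ⇌ 2 Ag⁺(aq) + CO₃²⁻(aq)
Ksp = [Ag⁺]^2[CO₃²⁻] = [Ag⁺]^2(0.12)
[Ag⁺]^2 = 2.0×10⁻¹¹ / (0.12) = 1.7×10⁻¹⁰
[Ag⁺] = 1.3×10⁻⁵ mol/L

1.3×10⁻⁵ M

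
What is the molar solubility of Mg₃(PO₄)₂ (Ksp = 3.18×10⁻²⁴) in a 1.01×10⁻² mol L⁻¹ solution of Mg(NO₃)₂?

8.78×10⁻¹⁰ M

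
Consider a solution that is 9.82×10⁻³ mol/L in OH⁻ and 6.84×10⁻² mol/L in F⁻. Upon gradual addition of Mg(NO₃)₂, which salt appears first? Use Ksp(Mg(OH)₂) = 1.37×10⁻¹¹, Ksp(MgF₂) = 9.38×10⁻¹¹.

MgF₂

Precipitation begins when Q = Ksp.
For Mg(OH)₂: [Mg²⁺] = (Ksp/[OH⁻]^2) = 1.42×10⁻⁷ mol/L
For MgF₂: [Mg²⁺] = (Ksp/[F⁻]^2) = 2.00×10⁻⁸ mol/L
Since MgF₂ needs less Mg²⁺ to reach saturation, it precipitates first.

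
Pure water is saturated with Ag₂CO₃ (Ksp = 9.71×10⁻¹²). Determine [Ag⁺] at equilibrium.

2.69×10⁻⁴ M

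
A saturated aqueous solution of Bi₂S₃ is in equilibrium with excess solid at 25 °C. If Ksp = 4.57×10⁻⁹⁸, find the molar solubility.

1.33×10⁻²⁰ M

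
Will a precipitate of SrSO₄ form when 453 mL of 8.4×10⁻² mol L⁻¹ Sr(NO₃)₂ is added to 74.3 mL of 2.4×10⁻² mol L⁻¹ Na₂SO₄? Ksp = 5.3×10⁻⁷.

After mixing, V = 453 mL + 74.3 mL = 527.3 mL.
[Sr²⁺] = (8.4×10⁻²)(453)/527.3 = 7.2×10⁻² mol L⁻¹
[SO₄²⁻] = (2.4×10⁻²)(74.3)/527.3 = 3.4×10⁻³ mol L⁻¹
Q = [Sr²⁺][SO₄²⁻] = 2.4×10⁻⁴
Since Q (2.4×10⁻⁴) exceeds Ksp (5.3×10⁻⁷), SrSO₄ will precipitate.

Yes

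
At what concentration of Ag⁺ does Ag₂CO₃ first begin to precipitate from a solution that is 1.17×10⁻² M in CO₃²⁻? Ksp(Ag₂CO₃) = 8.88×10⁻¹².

The threshold for precipitation is Q = Ksp.
Ag₂CO₃(s) ⇌ 2 Ag⁺(aq) + CO₃²⁻(aq)
Ksp = [Ag⁺]^2[CO₃²⁻] = [Ag⁺]^2(1.17×10⁻²)
[Ag⁺]^2 = 8.88×10⁻¹² / (1.17×10⁻²) = 7.59×10⁻¹⁰
[Ag⁺] = 2.75×10⁻⁵ M

2.75×10⁻⁵ M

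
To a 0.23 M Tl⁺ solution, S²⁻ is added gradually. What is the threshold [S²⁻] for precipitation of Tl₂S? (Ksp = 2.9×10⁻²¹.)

5.5×10⁻²⁰ M

Precipitation begins when Q = Ksp.
Tl₂S(s) ⇌ 2 Tl⁺(aq) + S²⁻(aq)
Ksp = [Tl⁺]^2[S²⁻] = [S²⁻](0.23)^2
[S²⁻] = 2.9×10⁻²¹ / (0.23)^2 = 5.5×10⁻²⁰
[S²⁻] = 5.5×10⁻²⁰ M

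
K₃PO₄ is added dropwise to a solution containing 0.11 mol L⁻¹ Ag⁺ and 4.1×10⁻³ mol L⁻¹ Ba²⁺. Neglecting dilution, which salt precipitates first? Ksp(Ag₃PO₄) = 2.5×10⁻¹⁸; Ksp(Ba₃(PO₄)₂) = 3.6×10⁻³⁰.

Each salt precipitates once Q = Ksp for that salt.
For Ag₃PO₄: [PO₄³⁻] = (Ksp/[Ag⁺]^3) = 1.9×10⁻¹⁵ mol L⁻¹
For Ba₃(PO₄)₂: [PO₄³⁻] = (Ksp/[Ba²⁺]^3)^(1/2) = 7.2×10⁻¹² mol L⁻¹
Ag₃PO₄ requires the lower [PO₄³⁻], so it precipitates first.

Ag₃PO₄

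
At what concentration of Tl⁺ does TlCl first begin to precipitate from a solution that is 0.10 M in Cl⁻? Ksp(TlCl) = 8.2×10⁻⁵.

The threshold for precipitation is Q = Ksp.
TlCl(s) ⇌ Tl⁺(aq) + Cl⁻(aq)
Ksp = [Tl⁺][Cl⁻] = [Tl⁺](0.10)
[Tl⁺] = 8.2×10⁻⁵ / (0.10) = 8.2×10⁻⁴
[Tl⁺] = 8.2×10⁻⁴ M

8.2×10⁻⁴ M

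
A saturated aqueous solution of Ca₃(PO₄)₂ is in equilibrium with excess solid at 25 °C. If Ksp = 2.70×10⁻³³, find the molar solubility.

1.20×10⁻⁷ M

Ca₃(PO₄)₂(s) ⇌ 3 Ca²⁺(aq) + 2 PO₄³⁻(aq)
With molar solubility s: [Ca²⁺] = 3s, [PO₄³⁻] = 2s.
Ksp = [Ca²⁺]^3[PO₄³⁻]^2 = (3s)^3 · (2s)^2 = 108s^5
108s^5 = 2.70×10⁻³³  ⇒  s^5 = 2.50×10⁻³⁵
s = (2.50×10⁻³⁵)^(1/5) = 1.20×10⁻⁷ mol/L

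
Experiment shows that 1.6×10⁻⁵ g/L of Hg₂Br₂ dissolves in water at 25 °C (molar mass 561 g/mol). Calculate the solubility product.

Ksp = 9.3×10⁻²³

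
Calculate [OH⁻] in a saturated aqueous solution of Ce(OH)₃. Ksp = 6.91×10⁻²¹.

1.20×10⁻⁵ M

Ce(OH)₃(s) ⇌ Ce³⁺(aq) + 3 OH⁻(aq)
With molar solubility s: [Ce³⁺] = s, [OH⁻] = 3s.
Ksp = [Ce³⁺][OH⁻]^3 = s · (3s)^3 = 27s^4 = 6.91×10⁻²¹
s = 4.00×10⁻⁶ mol/L
[OH⁻] = 3s = 1.20×10⁻⁵ mol/L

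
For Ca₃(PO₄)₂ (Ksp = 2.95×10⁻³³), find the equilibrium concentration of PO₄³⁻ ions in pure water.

2.45×10⁻⁷ M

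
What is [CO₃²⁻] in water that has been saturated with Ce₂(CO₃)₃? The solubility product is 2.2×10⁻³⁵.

1.4×10⁻⁷ M

Ce₂(CO₃)₃(s) ⇌ 2 Ce³⁺(aq) + 3 CO₃²⁻(aq)
Call the molar solubility s, so that [Ce³⁺] = 2s and [CO₃²⁻] = 3s.
Ksp = [Ce³⁺]^2[CO₃²⁻]^3 = (2s)^2 · (3s)^3 = 108s^5 = 2.2×10⁻³⁵
s = 4.6×10⁻⁸ M
[CO₃²⁻] = 3s = 1.4×10⁻⁷ M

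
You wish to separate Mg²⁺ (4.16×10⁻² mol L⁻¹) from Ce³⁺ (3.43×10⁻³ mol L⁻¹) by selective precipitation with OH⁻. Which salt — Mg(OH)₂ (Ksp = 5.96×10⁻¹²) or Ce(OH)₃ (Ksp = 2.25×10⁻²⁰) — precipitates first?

Each salt precipitates once Q = Ksp for that salt.
For Mg(OH)₂: [OH⁻] = (Ksp/[Mg²⁺])^(1/2) = 1.20×10⁻⁵ mol L⁻¹
For Ce(OH)₃: [OH⁻] = (Ksp/[Ce³⁺])^(1/3) = 1.87×10⁻⁶ mol L⁻¹
The smaller threshold [OH⁻] is reached first, so Ce(OH)₃ precipitates first.

Ce(OH)₃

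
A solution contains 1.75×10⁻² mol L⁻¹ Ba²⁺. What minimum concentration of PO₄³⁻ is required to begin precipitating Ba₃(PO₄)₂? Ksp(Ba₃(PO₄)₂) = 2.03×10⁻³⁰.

Precipitation of each salt begins when its ion product equals Ksp.
Ba₃(PO₄)₂(s) ⇌ 3 Ba²⁺(aq) + 2 PO₄³⁻(aq)
Ksp = [Ba²⁺]^3[PO₄³⁻]^2 = [PO₄³⁻]^2(1.75×10⁻²)^3
[PO₄³⁻]^2 = 2.03×10⁻³⁰ / (1.75×10⁻²)^3 = 3.79×10⁻²⁵
[PO₄³⁻] = 6.15×10⁻¹³ mol L⁻¹

6.15×10⁻¹³ M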